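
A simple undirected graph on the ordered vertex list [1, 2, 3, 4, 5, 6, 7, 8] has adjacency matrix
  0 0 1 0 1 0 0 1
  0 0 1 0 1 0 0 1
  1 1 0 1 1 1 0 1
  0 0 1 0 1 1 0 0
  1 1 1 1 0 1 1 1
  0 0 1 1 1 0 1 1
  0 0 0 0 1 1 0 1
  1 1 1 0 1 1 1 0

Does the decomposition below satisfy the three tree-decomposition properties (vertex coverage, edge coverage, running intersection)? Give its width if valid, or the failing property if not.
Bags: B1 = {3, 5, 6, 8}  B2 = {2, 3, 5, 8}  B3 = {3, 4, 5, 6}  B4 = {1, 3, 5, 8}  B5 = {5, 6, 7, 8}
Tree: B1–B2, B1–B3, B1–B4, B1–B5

Yes; width 3.

Every vertex of G appears in some bag (union = {1, 2, 3, 4, 5, 6, 7, 8}); every edge is covered by a bag; and for each vertex v the set of bags containing v is connected in the bag tree. The decomposition is therefore valid. The largest bag has 4 vertices, so the width is 3.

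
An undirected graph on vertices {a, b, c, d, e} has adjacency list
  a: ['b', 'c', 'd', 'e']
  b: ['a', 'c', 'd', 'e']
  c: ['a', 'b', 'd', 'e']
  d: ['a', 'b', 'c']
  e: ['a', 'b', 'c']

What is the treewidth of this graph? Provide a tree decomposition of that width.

Treewidth 3.
Bags: B1 = {a, b, c, d}  B2 = {a, b, c, e}
Tree: B1–B2

Each bag holds 4 vertices, so the decomposition has width 3, which upper-bounds the treewidth. For the lower bound, the 4 vertices {a, b, c, d} are pairwise adjacent, and any tree decomposition puts a clique entirely inside one bag — forcing width ≥ 3. The upper and lower bounds meet at 3, so that is the treewidth.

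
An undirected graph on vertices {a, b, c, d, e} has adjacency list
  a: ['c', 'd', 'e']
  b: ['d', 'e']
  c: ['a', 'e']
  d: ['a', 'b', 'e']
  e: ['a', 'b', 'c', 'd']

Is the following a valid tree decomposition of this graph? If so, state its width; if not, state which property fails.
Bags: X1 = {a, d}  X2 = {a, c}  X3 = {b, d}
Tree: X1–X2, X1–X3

A tree decomposition must satisfy three properties: every vertex lies in some bag; for every edge, both endpoints lie together in some bag; and for every vertex, the bags containing it form a connected subtree. Here vertex e appears in no bag, so the decomposition is invalid.

No — vertex e appears in no bag.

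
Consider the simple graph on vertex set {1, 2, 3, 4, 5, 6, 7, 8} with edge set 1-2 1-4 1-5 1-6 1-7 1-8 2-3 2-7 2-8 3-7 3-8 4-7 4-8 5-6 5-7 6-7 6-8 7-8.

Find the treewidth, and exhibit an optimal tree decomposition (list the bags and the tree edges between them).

Treewidth 3.
Bags: B1 = {1, 4, 7, 8}  B2 = {1, 6, 7, 8}  B3 = {1, 2, 7, 8}  B4 = {1, 5, 6, 7}  B5 = {2, 3, 7, 8}
Tree: B1–B2, B1–B3, B2–B4, B3–B5

Each bag holds 4 vertices, so the decomposition has width 3, which upper-bounds the treewidth. For the lower bound, the 4 vertices {1, 2, 7, 8} are pairwise adjacent, and any tree decomposition puts a clique entirely inside one bag — forcing width ≥ 3. Combining the bounds, tw(G) = 3.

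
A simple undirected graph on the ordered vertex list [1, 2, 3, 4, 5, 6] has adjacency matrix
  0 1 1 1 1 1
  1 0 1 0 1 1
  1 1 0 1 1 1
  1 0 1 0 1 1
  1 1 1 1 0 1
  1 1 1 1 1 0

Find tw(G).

A width-4 tree decomposition is:
Bags: B1 = {1, 2, 3, 5, 6}  B2 = {1, 3, 4, 5, 6}
Tree: B1–B2
Every bag has size at most 5, so the width is 5 − 1 = 4 and tw(G) ≤ 4. For the lower bound, the 5 vertices {1, 2, 3, 5, 6} are pairwise adjacent, and any tree decomposition puts a clique entirely inside one bag — forcing width ≥ 4. Combining the bounds, tw(G) = 4.

4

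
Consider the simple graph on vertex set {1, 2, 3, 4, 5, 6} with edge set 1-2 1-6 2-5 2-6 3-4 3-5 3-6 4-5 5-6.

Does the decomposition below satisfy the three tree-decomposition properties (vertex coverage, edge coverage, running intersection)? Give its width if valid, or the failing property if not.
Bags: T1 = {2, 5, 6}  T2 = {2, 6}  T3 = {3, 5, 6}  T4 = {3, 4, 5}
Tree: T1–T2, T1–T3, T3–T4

A tree decomposition must satisfy three properties: every vertex lies in some bag; for every edge, both endpoints lie together in some bag; and for every vertex, the bags containing it form a connected subtree. Here vertex 1 appears in no bag, so the decomposition is invalid.

No — vertex 1 appears in no bag.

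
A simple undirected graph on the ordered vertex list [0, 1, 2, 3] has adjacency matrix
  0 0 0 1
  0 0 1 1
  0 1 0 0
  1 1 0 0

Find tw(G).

1

A width-1 tree decomposition is:
Bags: B1 = {0, 3}  B2 = {1, 3}  B3 = {1, 2}
Tree: B1–B2, B2–B3
The largest bag has 2 vertices, giving width 1; this decomposition certifies tw(G) ≤ 1. Since G has at least one edge (e.g. 0–3), it is not an edgeless graph, so tw(G) ≥ 1. Therefore the treewidth is 1.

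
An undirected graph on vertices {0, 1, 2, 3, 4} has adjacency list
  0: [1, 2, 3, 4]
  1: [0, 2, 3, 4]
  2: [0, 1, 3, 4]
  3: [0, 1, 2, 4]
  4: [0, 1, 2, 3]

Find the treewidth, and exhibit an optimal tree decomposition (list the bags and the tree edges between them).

Treewidth 4.
One optimal decomposition is:
Bags: B1 = {0, 1, 2, 3, 4}
Tree: (single bag)

A single bag containing all 5 vertices is trivially a valid decomposition of width 4. For the lower bound, the 5 vertices {0, 1, 2, 3, 4} are pairwise adjacent, and any tree decomposition puts a clique entirely inside one bag — forcing width ≥ 4. The upper and lower bounds meet at 4, so that is the treewidth.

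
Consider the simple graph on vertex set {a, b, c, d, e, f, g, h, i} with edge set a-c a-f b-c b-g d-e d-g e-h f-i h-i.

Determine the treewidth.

A width-2 tree decomposition is:
Bags: B1 = {a, c, f}  B2 = {c, f, i}  B3 = {c, h, i}  B4 = {c, e, h}  B5 = {c, d, e}  B6 = {c, d, g}  B7 = {b, c, g}
Tree: B1–B2, B2–B3, B3–B4, B4–B5, B5–B6, B6–B7
Every bag has size at most 3, so the width is 3 − 1 = 2 and tw(G) ≤ 2. The edges c–a–f–i–h–e–d–g–b–c form a cycle, so G is not a tree and its treewidth is at least 2. Therefore the treewidth is 2.

2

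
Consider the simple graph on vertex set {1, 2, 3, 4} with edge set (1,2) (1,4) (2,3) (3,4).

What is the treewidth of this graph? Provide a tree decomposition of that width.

Treewidth 2.
One such decomposition:
Bags: B1 = {1, 2, 3}  B2 = {1, 3, 4}
Tree: B1–B2

Every bag has size at most 3, so the width is 3 − 1 = 2 and tw(G) ≤ 2. Since 3–2–1–4–3 is a cycle in G, G is not acyclic. Forests are exactly the graphs of treewidth ≤ 1, so tw(G) ≥ 2. The upper and lower bounds meet at 2, so that is the treewidth.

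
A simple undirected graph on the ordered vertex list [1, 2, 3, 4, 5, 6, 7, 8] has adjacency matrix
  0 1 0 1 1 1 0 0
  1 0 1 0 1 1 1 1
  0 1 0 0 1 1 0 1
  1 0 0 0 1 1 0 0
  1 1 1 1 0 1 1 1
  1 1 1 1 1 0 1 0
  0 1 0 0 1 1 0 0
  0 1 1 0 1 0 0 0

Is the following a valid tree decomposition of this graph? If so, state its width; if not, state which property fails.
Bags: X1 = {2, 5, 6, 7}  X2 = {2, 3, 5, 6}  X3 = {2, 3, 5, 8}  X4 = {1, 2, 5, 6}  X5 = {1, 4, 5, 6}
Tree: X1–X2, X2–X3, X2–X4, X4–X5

Yes; width 3.

Every vertex of G appears in some bag (union = {1, 2, 3, 4, 5, 6, 7, 8}); every edge is covered by a bag; and for each vertex v the set of bags containing v is connected in the bag tree. The decomposition is therefore valid. The largest bag has 4 vertices, so the width is 3.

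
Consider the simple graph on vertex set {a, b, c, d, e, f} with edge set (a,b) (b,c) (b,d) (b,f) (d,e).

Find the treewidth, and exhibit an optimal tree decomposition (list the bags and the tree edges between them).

Treewidth 1.
One optimal decomposition is:
Bags: B1 = {b, f}  B2 = {b, c}  B3 = {b, d}  B4 = {d, e}  B5 = {a, b}
Tree: B1–B2, B2–B3, B3–B4, B1–B5

The largest bag has 2 vertices, giving width 1; this decomposition certifies tw(G) ≤ 1. Since G has at least one edge (e.g. f–b), it is not an edgeless graph, so tw(G) ≥ 1. Therefore the treewidth is 1.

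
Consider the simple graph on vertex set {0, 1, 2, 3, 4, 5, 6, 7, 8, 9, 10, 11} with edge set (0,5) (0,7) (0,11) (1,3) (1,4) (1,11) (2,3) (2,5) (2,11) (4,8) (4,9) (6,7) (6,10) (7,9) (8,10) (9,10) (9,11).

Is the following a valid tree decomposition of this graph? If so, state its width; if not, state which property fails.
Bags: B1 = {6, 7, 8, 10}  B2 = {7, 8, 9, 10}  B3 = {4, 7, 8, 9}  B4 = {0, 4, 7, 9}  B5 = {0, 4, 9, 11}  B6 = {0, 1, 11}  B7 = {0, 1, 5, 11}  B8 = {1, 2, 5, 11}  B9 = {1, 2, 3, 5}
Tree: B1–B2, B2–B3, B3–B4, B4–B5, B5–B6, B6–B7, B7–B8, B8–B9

A tree decomposition must satisfy three properties: every vertex lies in some bag; for every edge, both endpoints lie together in some bag; and for every vertex, the bags containing it form a connected subtree. Here edge (4,1) lies in no bag, so the decomposition is invalid.

No — edge (4,1) lies in no bag.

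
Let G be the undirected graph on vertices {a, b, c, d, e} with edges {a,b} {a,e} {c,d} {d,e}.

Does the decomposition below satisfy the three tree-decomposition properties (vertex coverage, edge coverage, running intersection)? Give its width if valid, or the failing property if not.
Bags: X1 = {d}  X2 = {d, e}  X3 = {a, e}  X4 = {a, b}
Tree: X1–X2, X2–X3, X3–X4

No — vertex c appears in no bag.

A tree decomposition must satisfy three properties: every vertex lies in some bag; for every edge, both endpoints lie together in some bag; and for every vertex, the bags containing it form a connected subtree. Here vertex c appears in no bag, so the decomposition is invalid.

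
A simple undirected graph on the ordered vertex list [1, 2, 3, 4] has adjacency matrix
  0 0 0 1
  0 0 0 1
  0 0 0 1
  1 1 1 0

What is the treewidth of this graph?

A width-1 tree decomposition is:
Bags: B1 = {2, 4}  B2 = {1, 4}  B3 = {3, 4}
Tree: B1–B2, B2–B3
Every bag has size at most 2, so the width is 2 − 1 = 1 and tw(G) ≤ 1. Since G has at least one edge (e.g. 2–4), it is not an edgeless graph, so tw(G) ≥ 1. The upper and lower bounds meet at 1, so that is the treewidth.

1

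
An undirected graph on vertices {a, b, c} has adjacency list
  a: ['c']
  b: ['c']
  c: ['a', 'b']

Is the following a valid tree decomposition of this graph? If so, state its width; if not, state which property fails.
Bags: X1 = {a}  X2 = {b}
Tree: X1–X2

A tree decomposition must satisfy three properties: every vertex lies in some bag; for every edge, both endpoints lie together in some bag; and for every vertex, the bags containing it form a connected subtree. Here vertex c appears in no bag, so the decomposition is invalid.

No — vertex c appears in no bag.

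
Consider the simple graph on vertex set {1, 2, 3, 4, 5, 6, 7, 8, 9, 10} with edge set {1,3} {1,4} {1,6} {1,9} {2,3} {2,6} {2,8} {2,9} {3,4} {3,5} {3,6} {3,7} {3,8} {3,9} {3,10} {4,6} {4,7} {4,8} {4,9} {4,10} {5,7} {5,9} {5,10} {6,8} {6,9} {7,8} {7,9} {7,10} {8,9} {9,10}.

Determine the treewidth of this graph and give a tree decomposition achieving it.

Treewidth 4.
One such decomposition:
Bags: B1 = {2, 3, 6, 8, 9}  B2 = {3, 4, 6, 8, 9}  B3 = {3, 4, 7, 8, 9}  B4 = {3, 4, 7, 9, 10}  B5 = {3, 5, 7, 9, 10}  B6 = {1, 3, 4, 6, 9}
Tree: B1–B2, B2–B3, B3–B4, B4–B5, B2–B6

The largest bag has 5 vertices, giving width 4; this decomposition certifies tw(G) ≤ 4. For the lower bound, the 5 vertices {2, 3, 6, 8, 9} are pairwise adjacent, and any tree decomposition puts a clique entirely inside one bag — forcing width ≥ 4. The upper and lower bounds meet at 4, so that is the treewidth.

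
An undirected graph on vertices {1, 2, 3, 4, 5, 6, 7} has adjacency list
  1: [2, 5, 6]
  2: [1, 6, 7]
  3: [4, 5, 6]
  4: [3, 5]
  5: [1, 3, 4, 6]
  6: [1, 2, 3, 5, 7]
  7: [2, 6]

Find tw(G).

2

A width-2 tree decomposition is:
Bags: B1 = {3, 5, 6}  B2 = {1, 5, 6}  B3 = {1, 2, 6}  B4 = {3, 4, 5}  B5 = {2, 6, 7}
Tree: B1–B2, B2–B3, B1–B4, B3–B5
The largest bag has 3 vertices, giving width 2; this decomposition certifies tw(G) ≤ 2. On the other hand G contains the 3-clique {3, 4, 5}. A clique must lie in a single bag of any decomposition, so no decomposition can have width below 2. Hence tw(G) = 2 exactly.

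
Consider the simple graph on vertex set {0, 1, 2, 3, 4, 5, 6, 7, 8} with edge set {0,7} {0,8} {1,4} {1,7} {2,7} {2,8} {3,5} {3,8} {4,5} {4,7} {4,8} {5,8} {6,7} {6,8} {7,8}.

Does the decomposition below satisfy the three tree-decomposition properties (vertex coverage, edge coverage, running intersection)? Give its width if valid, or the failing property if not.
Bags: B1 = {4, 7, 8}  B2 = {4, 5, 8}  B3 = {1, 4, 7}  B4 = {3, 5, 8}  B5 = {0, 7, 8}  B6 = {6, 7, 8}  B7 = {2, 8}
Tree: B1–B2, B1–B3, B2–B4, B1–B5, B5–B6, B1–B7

No — edge (7,2) lies in no bag.

A tree decomposition must satisfy three properties: every vertex lies in some bag; for every edge, both endpoints lie together in some bag; and for every vertex, the bags containing it form a connected subtree. Here edge (7,2) lies in no bag, so the decomposition is invalid.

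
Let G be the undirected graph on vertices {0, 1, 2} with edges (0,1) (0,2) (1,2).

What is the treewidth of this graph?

2

A width-2 tree decomposition is:
Bags: B1 = {0, 1, 2}
Tree: (single bag)
With just one bag of size 3, the width is 3 − 1 = 2, so tw(G) ≤ 2. On the other hand G contains the 3-clique {0, 1, 2}. A clique must lie in a single bag of any decomposition, so no decomposition can have width below 2. Hence tw(G) = 2 exactly.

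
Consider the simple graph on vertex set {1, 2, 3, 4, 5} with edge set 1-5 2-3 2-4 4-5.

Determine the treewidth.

1

A width-1 tree decomposition is:
Bags: B1 = {1, 5}  B2 = {4, 5}  B3 = {2, 4}  B4 = {2, 3}
Tree: B1–B2, B2–B3, B3–B4
The largest bag has 2 vertices, giving width 1; this decomposition certifies tw(G) ≤ 1. G has an edge, so its treewidth is at least 1. Therefore the treewidth is 1.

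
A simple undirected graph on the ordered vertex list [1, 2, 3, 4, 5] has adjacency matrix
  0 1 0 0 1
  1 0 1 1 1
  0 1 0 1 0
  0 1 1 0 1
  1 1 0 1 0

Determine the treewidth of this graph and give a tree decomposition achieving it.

Treewidth 2.
Bags: B1 = {1, 2, 5}  B2 = {2, 4, 5}  B3 = {2, 3, 4}
Tree: B1–B2, B2–B3

Each bag holds 3 vertices, so the decomposition has width 2, which upper-bounds the treewidth. For the lower bound, the 3 vertices {1, 2, 5} are pairwise adjacent, and any tree decomposition puts a clique entirely inside one bag — forcing width ≥ 2. Combining the bounds, tw(G) = 2.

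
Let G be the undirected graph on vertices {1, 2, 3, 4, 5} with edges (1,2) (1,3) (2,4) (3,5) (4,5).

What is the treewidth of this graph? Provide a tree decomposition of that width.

Each bag holds 3 vertices, so the decomposition has width 2, which upper-bounds the treewidth. The edges 1–2–4–5–3–1 form a cycle, so G is not a tree and its treewidth is at least 2. Combining the bounds, tw(G) = 2.

Treewidth 2.
Bags: B1 = {1, 2, 4}  B2 = {1, 4, 5}  B3 = {1, 3, 5}
Tree: B1–B2, B2–B3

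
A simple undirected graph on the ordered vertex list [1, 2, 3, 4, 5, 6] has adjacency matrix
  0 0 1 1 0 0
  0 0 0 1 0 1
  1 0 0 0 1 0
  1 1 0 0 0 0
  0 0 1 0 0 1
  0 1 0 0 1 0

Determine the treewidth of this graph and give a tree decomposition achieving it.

Each bag holds 3 vertices, so the decomposition has width 2, which upper-bounds the treewidth. Since 4–1–3–5–6–2–4 is a cycle in G, G is not acyclic. Forests are exactly the graphs of treewidth ≤ 1, so tw(G) ≥ 2. Therefore the treewidth is 2.

Treewidth 2.
One such decomposition:
Bags: B1 = {1, 3, 4}  B2 = {3, 4, 5}  B3 = {4, 5, 6}  B4 = {2, 4, 6}
Tree: B1–B2, B2–B3, B3–B4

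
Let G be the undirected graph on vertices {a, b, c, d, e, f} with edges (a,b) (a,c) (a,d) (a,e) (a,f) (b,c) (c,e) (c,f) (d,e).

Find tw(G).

A width-2 tree decomposition is:
Bags: B1 = {a, b, c}  B2 = {a, c, f}  B3 = {a, c, e}  B4 = {a, d, e}
Tree: B1–B2, B1–B3, B3–B4
Each bag holds 3 vertices, so the decomposition has width 2, which upper-bounds the treewidth. Conversely, {a, d, e} is a clique of size 3, and the vertices of any clique must share a bag in every tree decomposition; so some bag has ≥ 3 vertices and tw(G) ≥ 2. Combining the bounds, tw(G) = 2.

2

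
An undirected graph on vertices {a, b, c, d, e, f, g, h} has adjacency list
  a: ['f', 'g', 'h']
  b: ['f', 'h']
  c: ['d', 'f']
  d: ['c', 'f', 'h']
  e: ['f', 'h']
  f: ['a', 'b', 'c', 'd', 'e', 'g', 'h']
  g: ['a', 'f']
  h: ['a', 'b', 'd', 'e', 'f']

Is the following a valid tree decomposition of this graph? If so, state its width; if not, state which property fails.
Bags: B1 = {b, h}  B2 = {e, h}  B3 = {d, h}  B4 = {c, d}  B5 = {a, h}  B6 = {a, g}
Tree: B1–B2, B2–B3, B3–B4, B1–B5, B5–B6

A tree decomposition must satisfy three properties: every vertex lies in some bag; for every edge, both endpoints lie together in some bag; and for every vertex, the bags containing it form a connected subtree. Here vertex f appears in no bag, so the decomposition is invalid.

No — vertex f appears in no bag.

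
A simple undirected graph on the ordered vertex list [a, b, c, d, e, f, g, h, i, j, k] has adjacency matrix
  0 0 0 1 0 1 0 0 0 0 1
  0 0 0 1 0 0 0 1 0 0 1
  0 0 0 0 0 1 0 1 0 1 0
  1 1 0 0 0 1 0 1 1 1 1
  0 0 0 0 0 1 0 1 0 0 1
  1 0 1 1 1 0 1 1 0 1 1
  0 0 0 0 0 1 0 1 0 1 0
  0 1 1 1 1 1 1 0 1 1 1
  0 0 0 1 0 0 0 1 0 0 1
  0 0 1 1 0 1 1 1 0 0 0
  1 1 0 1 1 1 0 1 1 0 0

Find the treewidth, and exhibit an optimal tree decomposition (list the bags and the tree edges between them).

Treewidth 3.
Bags: B1 = {d, h, i, k}  B2 = {d, f, h, k}  B3 = {a, d, f, k}  B4 = {d, f, h, j}  B5 = {b, d, h, k}  B6 = {c, f, h, j}  B7 = {e, f, h, k}  B8 = {f, g, h, j}
Tree: B1–B2, B2–B3, B2–B4, B2–B5, B4–B6, B2–B7, B6–B8

Each bag holds 4 vertices, so the decomposition has width 3, which upper-bounds the treewidth. Conversely, {d, f, h, j} is a clique of size 4, and the vertices of any clique must share a bag in every tree decomposition; so some bag has ≥ 4 vertices and tw(G) ≥ 3. Combining the bounds, tw(G) = 3.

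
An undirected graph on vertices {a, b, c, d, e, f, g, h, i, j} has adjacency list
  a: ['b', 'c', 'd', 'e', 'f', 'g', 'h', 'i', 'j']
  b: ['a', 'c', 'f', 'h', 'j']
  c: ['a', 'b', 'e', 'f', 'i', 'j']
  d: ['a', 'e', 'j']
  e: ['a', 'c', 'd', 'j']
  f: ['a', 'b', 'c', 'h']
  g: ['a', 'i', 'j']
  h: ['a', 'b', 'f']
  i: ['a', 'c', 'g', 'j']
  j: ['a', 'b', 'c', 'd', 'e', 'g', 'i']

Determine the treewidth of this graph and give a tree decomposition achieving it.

Each bag holds 4 vertices, so the decomposition has width 3, which upper-bounds the treewidth. Conversely, {a, d, e, j} is a clique of size 4, and the vertices of any clique must share a bag in every tree decomposition; so some bag has ≥ 4 vertices and tw(G) ≥ 3. Combining the bounds, tw(G) = 3.

Treewidth 3.
One such decomposition:
Bags: B1 = {a, c, i, j}  B2 = {a, c, e, j}  B3 = {a, b, c, j}  B4 = {a, b, c, f}  B5 = {a, d, e, j}  B6 = {a, b, f, h}  B7 = {a, g, i, j}
Tree: B1–B2, B2–B3, B3–B4, B2–B5, B4–B6, B1–B7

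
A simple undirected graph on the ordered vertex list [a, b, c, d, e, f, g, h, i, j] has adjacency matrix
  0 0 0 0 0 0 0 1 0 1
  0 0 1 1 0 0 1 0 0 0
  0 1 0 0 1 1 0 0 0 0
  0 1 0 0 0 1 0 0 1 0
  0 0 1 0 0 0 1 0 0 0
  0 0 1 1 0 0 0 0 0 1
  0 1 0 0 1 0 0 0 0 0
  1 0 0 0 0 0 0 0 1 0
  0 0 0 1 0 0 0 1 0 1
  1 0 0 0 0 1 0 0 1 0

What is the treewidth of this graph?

2

A width-2 tree decomposition is:
Bags: B1 = {c, e, g}  B2 = {b, c, g}  B3 = {b, c, f}  B4 = {b, d, f}  B5 = {d, f, j}  B6 = {d, i, j}  B7 = {a, i, j}  B8 = {a, h, i}
Tree: B1–B2, B2–B3, B3–B4, B4–B5, B5–B6, B6–B7, B7–B8
Every bag has size at most 3, so the width is 3 − 1 = 2 and tw(G) ≤ 2. Since e–g–b–c–e is a cycle in G, G is not acyclic. Forests are exactly the graphs of treewidth ≤ 1, so tw(G) ≥ 2. Hence tw(G) = 2 exactly.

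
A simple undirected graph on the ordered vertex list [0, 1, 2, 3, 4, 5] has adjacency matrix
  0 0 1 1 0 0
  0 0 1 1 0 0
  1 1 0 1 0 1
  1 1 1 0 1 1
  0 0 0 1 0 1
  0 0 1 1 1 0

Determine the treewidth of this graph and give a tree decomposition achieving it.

Each bag holds 3 vertices, so the decomposition has width 2, which upper-bounds the treewidth. For the lower bound, the 3 vertices {0, 2, 3} are pairwise adjacent, and any tree decomposition puts a clique entirely inside one bag — forcing width ≥ 2. Therefore the treewidth is 2.

Treewidth 2.
One optimal decomposition is:
Bags: B1 = {1, 2, 3}  B2 = {2, 3, 5}  B3 = {0, 2, 3}  B4 = {3, 4, 5}
Tree: B1–B2, B1–B3, B2–B4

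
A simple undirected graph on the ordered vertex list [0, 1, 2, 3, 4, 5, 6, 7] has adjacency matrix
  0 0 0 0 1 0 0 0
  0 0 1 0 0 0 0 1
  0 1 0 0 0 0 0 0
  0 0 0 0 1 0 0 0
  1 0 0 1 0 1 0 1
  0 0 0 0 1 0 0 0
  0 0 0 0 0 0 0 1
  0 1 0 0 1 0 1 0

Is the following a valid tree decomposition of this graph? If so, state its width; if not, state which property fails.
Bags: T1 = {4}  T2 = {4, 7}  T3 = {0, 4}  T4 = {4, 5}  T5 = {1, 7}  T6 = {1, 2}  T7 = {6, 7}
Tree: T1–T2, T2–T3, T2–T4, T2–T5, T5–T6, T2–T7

A tree decomposition must satisfy three properties: every vertex lies in some bag; for every edge, both endpoints lie together in some bag; and for every vertex, the bags containing it form a connected subtree. Here vertex 3 appears in no bag, so the decomposition is invalid.

No — vertex 3 appears in no bag.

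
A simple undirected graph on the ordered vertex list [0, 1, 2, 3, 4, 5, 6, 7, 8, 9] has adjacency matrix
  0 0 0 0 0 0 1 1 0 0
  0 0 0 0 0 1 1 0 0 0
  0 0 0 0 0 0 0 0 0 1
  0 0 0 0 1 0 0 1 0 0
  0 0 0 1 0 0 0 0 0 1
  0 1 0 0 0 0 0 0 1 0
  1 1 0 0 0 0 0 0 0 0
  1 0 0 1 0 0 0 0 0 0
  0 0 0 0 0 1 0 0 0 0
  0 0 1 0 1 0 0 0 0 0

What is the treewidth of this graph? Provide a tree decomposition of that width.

Treewidth 1.
Bags: B1 = {2, 9}  B2 = {4, 9}  B3 = {3, 4}  B4 = {3, 7}  B5 = {0, 7}  B6 = {0, 6}  B7 = {1, 6}  B8 = {1, 5}  B9 = {5, 8}
Tree: B1–B2, B2–B3, B3–B4, B4–B5, B5–B6, B6–B7, B7–B8, B8–B9

Each bag holds 2 vertices, so the decomposition has width 1, which upper-bounds the treewidth. Any graph with an edge has treewidth ≥ 1, and G has the edge 2–9. The upper and lower bounds meet at 1, so that is the treewidth.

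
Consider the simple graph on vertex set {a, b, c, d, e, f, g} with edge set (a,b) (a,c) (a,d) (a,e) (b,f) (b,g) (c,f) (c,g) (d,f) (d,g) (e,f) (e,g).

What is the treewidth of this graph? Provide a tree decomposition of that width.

Treewidth 3.
One such decomposition:
Bags: B1 = {a, b, f, g}  B2 = {a, e, f, g}  B3 = {a, d, f, g}  B4 = {a, c, f, g}
Tree: B1–B2, B2–B3, B3–B4

Every bag has size at most 4, so the width is 4 − 1 = 3 and tw(G) ≤ 3. For the lower bound: the 4 vertex sets {b,f}, {a,e}, {g}, {d} are disjoint, each induces a connected subgraph, and every pair is joined by at least one edge of G. Contracting each set to a single vertex therefore yields K_{4} as a minor, and since treewidth is minor-monotone, tw(G) ≥ tw(K_{4}) = 3. Hence tw(G) = 3 exactly.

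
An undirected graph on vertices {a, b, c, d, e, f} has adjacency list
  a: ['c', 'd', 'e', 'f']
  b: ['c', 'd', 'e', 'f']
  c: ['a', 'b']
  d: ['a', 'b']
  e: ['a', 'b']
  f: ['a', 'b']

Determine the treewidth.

2

A width-2 tree decomposition is:
Bags: B1 = {a, b, e}  B2 = {a, b, d}  B3 = {a, b, f}  B4 = {a, b, c}
Tree: B1–B2, B2–B3, B3–B4
The largest bag has 3 vertices, giving width 2; this decomposition certifies tw(G) ≤ 2. For the lower bound, G contains the cycle e–b–d–a–e, so G is not a forest; only forests have treewidth ≤ 1, hence tw(G) ≥ 2. Therefore the treewidth is 2.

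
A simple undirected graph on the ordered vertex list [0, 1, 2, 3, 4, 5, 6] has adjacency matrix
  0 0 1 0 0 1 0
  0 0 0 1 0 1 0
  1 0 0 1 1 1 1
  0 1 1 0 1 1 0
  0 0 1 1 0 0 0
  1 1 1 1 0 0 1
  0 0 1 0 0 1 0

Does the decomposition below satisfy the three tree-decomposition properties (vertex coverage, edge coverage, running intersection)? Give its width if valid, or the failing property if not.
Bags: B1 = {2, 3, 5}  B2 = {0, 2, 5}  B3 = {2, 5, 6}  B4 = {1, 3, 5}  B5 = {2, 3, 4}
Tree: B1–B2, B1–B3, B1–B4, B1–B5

Yes; width 2.

Vertex coverage: the bags together contain {0, 1, 2, 3, 4, 5, 6}, the full vertex set. Edge coverage: each edge of G has both endpoints in at least one bag. Running intersection: for every vertex, the bags containing it form a connected subtree. All three properties hold, so this is a valid tree decomposition of width max|bag| − 1 = 2, and hence tw(G) ≤ 2.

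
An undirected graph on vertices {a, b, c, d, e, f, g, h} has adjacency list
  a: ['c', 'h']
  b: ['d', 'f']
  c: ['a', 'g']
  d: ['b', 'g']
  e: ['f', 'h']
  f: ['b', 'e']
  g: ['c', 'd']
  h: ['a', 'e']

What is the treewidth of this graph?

A width-2 tree decomposition is:
Bags: B1 = {b, e, f}  B2 = {b, e, h}  B3 = {a, b, h}  B4 = {a, b, c}  B5 = {b, c, g}  B6 = {b, d, g}
Tree: B1–B2, B2–B3, B3–B4, B4–B5, B5–B6
The largest bag has 3 vertices, giving width 2; this decomposition certifies tw(G) ≤ 2. For the lower bound, G contains the cycle b–f–e–h–a–c–g–d–b, so G is not a forest; only forests have treewidth ≤ 1, hence tw(G) ≥ 2. Hence tw(G) = 2 exactly.

2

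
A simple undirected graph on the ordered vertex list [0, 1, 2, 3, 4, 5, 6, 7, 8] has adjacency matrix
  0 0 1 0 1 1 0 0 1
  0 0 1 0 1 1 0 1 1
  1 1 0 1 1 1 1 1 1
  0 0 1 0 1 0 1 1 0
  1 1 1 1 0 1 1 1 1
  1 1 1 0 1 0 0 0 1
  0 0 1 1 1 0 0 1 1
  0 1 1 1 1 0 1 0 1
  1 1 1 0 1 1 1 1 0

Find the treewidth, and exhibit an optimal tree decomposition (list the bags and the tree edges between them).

Treewidth 4.
One such decomposition:
Bags: B1 = {1, 2, 4, 7, 8}  B2 = {2, 4, 6, 7, 8}  B3 = {2, 3, 4, 6, 7}  B4 = {1, 2, 4, 5, 8}  B5 = {0, 2, 4, 5, 8}
Tree: B1–B2, B2–B3, B1–B4, B4–B5

Every bag has size at most 5, so the width is 5 − 1 = 4 and tw(G) ≤ 4. For the lower bound, the 5 vertices {0, 2, 4, 5, 8} are pairwise adjacent, and any tree decomposition puts a clique entirely inside one bag — forcing width ≥ 4. The upper and lower bounds meet at 4, so that is the treewidth.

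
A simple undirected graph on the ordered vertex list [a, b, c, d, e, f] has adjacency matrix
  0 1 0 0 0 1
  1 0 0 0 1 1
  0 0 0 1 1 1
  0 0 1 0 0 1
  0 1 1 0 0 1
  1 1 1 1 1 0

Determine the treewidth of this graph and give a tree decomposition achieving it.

Treewidth 2.
One optimal decomposition is:
Bags: B1 = {c, e, f}  B2 = {c, d, f}  B3 = {b, e, f}  B4 = {a, b, f}
Tree: B1–B2, B1–B3, B3–B4

The largest bag has 3 vertices, giving width 2; this decomposition certifies tw(G) ≤ 2. On the other hand G contains the 3-clique {c, d, f}. A clique must lie in a single bag of any decomposition, so no decomposition can have width below 2. Therefore the treewidth is 2.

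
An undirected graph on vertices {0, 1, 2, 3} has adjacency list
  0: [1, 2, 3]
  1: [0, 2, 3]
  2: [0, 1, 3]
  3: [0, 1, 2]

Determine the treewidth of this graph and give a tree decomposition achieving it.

With just one bag of size 4, the width is 4 − 1 = 3, so tw(G) ≤ 3. For the lower bound, the 4 vertices {0, 1, 2, 3} are pairwise adjacent, and any tree decomposition puts a clique entirely inside one bag — forcing width ≥ 3. The upper and lower bounds meet at 3, so that is the treewidth.

Treewidth 3.
One such decomposition:
Bags: B1 = {0, 1, 2, 3}
Tree: (single bag)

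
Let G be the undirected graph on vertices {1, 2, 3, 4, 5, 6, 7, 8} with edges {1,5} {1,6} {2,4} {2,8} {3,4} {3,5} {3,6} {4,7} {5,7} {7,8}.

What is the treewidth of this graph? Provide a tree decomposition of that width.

Treewidth 2.
Bags: B1 = {1, 5, 6}  B2 = {3, 5, 6}  B3 = {3, 5, 7}  B4 = {3, 4, 7}  B5 = {4, 7, 8}  B6 = {2, 4, 8}
Tree: B1–B2, B2–B3, B3–B4, B4–B5, B5–B6

Every bag has size at most 3, so the width is 3 − 1 = 2 and tw(G) ≤ 2. The edges 1–6–3–5–1 form a cycle, so G is not a tree and its treewidth is at least 2. The upper and lower bounds meet at 2, so that is the treewidth.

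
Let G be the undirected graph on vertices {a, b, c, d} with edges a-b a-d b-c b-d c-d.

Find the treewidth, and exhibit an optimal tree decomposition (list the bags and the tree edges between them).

Treewidth 2.
Bags: B1 = {b, c, d}  B2 = {a, b, d}
Tree: B1–B2

Every bag has size at most 3, so the width is 3 − 1 = 2 and tw(G) ≤ 2. For the lower bound, the 3 vertices {b, c, d} are pairwise adjacent, and any tree decomposition puts a clique entirely inside one bag — forcing width ≥ 2. The upper and lower bounds meet at 2, so that is the treewidth.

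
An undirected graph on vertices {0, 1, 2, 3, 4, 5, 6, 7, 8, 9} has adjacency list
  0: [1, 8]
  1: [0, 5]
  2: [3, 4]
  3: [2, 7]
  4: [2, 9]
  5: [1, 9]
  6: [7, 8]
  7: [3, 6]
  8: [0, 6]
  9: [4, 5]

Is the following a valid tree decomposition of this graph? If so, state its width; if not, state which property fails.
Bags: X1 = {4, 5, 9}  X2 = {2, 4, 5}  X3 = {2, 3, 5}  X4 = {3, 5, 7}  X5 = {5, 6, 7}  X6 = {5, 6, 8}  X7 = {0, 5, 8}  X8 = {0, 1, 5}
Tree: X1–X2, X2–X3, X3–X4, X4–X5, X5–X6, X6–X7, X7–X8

Yes; width 2.

Vertex coverage: the bags together contain {0, 1, 2, 3, 4, 5, 6, 7, 8, 9}, the full vertex set. Edge coverage: each edge of G has both endpoints in at least one bag. Running intersection: for every vertex, the bags containing it form a connected subtree. All three properties hold, so this is a valid tree decomposition of width max|bag| − 1 = 2, and hence tw(G) ≤ 2.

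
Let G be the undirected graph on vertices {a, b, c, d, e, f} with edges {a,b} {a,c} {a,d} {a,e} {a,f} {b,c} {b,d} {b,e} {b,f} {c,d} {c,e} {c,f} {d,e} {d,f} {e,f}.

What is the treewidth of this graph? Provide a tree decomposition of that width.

A single bag containing all 6 vertices is trivially a valid decomposition of width 5. On the other hand G contains the 6-clique {a, b, c, d, e, f}. A clique must lie in a single bag of any decomposition, so no decomposition can have width below 5. The upper and lower bounds meet at 5, so that is the treewidth.

Treewidth 5.
Bags: B1 = {a, b, c, d, e, f}
Tree: (single bag)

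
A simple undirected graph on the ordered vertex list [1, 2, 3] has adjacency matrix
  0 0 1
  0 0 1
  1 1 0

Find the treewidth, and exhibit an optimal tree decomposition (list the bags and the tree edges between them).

Every bag has size at most 2, so the width is 2 − 1 = 1 and tw(G) ≤ 1. Any graph with an edge has treewidth ≥ 1, and G has the edge 1–3. Therefore the treewidth is 1.

Treewidth 1.
One optimal decomposition is:
Bags: B1 = {1, 3}  B2 = {2, 3}
Tree: B1–B2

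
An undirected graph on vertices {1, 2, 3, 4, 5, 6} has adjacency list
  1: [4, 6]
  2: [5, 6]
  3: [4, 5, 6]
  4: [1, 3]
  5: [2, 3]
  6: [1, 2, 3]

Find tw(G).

A width-2 tree decomposition is:
Bags: B1 = {2, 3, 5}  B2 = {2, 3, 6}  B3 = {3, 4, 6}  B4 = {1, 4, 6}
Tree: B1–B2, B2–B3, B3–B4
The largest bag has 3 vertices, giving width 2; this decomposition certifies tw(G) ≤ 2. For the lower bound, G contains the cycle 5–2–6–3–5, so G is not a forest; only forests have treewidth ≤ 1, hence tw(G) ≥ 2. The upper and lower bounds meet at 2, so that is the treewidth.

2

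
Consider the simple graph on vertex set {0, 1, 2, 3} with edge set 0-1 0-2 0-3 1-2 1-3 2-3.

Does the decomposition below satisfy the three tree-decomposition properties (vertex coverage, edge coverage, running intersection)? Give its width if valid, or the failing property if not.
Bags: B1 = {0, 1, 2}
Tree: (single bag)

No — vertex 3 appears in no bag.

A tree decomposition must satisfy three properties: every vertex lies in some bag; for every edge, both endpoints lie together in some bag; and for every vertex, the bags containing it form a connected subtree. Here vertex 3 appears in no bag, so the decomposition is invalid.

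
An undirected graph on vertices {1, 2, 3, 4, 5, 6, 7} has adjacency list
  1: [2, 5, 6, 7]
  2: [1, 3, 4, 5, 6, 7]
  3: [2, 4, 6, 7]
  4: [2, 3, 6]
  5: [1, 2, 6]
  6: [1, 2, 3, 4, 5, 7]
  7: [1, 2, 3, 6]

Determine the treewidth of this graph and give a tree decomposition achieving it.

The largest bag has 4 vertices, giving width 3; this decomposition certifies tw(G) ≤ 3. Conversely, {1, 2, 5, 6} is a clique of size 4, and the vertices of any clique must share a bag in every tree decomposition; so some bag has ≥ 4 vertices and tw(G) ≥ 3. Therefore the treewidth is 3.

Treewidth 3.
One optimal decomposition is:
Bags: B1 = {1, 2, 6, 7}  B2 = {2, 3, 6, 7}  B3 = {1, 2, 5, 6}  B4 = {2, 3, 4, 6}
Tree: B1–B2, B1–B3, B2–B4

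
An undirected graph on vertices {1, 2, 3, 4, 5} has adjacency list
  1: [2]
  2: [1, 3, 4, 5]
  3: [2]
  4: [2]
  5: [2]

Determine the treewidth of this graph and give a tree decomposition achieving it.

Each bag holds 2 vertices, so the decomposition has width 1, which upper-bounds the treewidth. Since G has at least one edge (e.g. 2–4), it is not an edgeless graph, so tw(G) ≥ 1. The upper and lower bounds meet at 1, so that is the treewidth.

Treewidth 1.
One optimal decomposition is:
Bags: B1 = {2, 4}  B2 = {2, 5}  B3 = {1, 2}  B4 = {2, 3}
Tree: B1–B2, B2–B3, B1–B4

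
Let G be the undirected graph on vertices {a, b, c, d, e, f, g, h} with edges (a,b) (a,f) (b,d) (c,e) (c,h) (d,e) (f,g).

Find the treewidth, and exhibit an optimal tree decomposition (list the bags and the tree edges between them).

Treewidth 1.
Bags: B1 = {c, h}  B2 = {c, e}  B3 = {d, e}  B4 = {b, d}  B5 = {a, b}  B6 = {a, f}  B7 = {f, g}
Tree: B1–B2, B2–B3, B3–B4, B4–B5, B5–B6, B6–B7

Each bag holds 2 vertices, so the decomposition has width 1, which upper-bounds the treewidth. Any graph with an edge has treewidth ≥ 1, and G has the edge h–c. Hence tw(G) = 1 exactly.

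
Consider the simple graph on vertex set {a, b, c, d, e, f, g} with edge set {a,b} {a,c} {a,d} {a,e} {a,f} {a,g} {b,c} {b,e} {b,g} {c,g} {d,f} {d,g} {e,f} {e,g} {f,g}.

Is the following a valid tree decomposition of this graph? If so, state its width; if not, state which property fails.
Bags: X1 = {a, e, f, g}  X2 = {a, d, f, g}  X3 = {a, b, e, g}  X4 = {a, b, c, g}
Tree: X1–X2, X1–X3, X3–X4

Every vertex of G appears in some bag (union = {a, b, c, d, e, f, g}); every edge is covered by a bag; and for each vertex v the set of bags containing v is connected in the bag tree. The decomposition is therefore valid. The largest bag has 4 vertices, so the width is 3.

Yes; width 3.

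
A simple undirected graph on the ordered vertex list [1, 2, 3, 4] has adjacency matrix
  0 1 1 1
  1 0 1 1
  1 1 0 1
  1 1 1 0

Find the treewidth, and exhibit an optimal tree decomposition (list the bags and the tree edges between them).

A single bag containing all 4 vertices is trivially a valid decomposition of width 3. For the lower bound, the 4 vertices {1, 2, 3, 4} are pairwise adjacent, and any tree decomposition puts a clique entirely inside one bag — forcing width ≥ 3. Hence tw(G) = 3 exactly.

Treewidth 3.
Bags: B1 = {1, 2, 3, 4}
Tree: (single bag)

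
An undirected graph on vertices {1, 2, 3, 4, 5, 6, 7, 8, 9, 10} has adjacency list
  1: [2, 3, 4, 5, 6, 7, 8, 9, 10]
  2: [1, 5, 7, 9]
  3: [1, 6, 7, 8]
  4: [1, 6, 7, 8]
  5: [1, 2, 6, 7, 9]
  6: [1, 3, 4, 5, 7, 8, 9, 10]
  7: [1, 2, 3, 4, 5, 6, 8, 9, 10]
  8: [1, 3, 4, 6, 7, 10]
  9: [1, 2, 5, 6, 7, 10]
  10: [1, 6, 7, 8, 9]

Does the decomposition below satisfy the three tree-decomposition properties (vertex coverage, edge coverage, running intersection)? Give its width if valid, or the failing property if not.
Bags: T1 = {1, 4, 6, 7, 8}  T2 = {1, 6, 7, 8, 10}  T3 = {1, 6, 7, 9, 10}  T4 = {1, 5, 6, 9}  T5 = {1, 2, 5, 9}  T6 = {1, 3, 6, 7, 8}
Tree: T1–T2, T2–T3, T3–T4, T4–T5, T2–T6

A tree decomposition must satisfy three properties: every vertex lies in some bag; for every edge, both endpoints lie together in some bag; and for every vertex, the bags containing it form a connected subtree. Here edge (7,5) lies in no bag, so the decomposition is invalid.

No — edge (7,5) lies in no bag.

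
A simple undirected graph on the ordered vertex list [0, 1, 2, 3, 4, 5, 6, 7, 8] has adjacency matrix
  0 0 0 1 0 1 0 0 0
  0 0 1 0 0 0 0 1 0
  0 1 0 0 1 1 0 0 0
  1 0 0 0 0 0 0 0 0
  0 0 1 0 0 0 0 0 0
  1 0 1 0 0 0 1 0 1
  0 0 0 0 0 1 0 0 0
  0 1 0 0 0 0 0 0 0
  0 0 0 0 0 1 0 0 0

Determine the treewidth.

1

A width-1 tree decomposition is:
Bags: B1 = {1, 2}  B2 = {2, 4}  B3 = {2, 5}  B4 = {5, 8}  B5 = {0, 5}  B6 = {5, 6}  B7 = {1, 7}  B8 = {0, 3}
Tree: B1–B2, B1–B3, B3–B4, B3–B5, B3–B6, B1–B7, B5–B8
The largest bag has 2 vertices, giving width 1; this decomposition certifies tw(G) ≤ 1. G has an edge, so its treewidth is at least 1. Therefore the treewidth is 1.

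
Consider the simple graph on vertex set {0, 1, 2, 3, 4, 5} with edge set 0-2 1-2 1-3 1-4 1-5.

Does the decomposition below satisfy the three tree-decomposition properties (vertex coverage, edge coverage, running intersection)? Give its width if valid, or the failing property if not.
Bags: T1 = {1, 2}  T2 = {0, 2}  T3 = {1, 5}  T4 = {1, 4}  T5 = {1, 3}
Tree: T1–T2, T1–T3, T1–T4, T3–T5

Yes; width 1.

Checking the three conditions: (i) the bags cover all of {0, 1, 2, 3, 4, 5}; (ii) for each edge, some bag contains both endpoints; (iii) the bags containing any fixed vertex form a subtree. All hold, so the decomposition is valid with width 2 − 1 = 1.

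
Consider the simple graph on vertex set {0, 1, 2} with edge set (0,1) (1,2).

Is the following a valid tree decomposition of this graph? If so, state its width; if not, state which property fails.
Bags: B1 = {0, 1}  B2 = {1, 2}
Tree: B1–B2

Vertex coverage: the bags together contain {0, 1, 2}, the full vertex set. Edge coverage: each edge of G has both endpoints in at least one bag. Running intersection: for every vertex, the bags containing it form a connected subtree. All three properties hold, so this is a valid tree decomposition of width max|bag| − 1 = 1, and hence tw(G) ≤ 1.

Yes; width 1.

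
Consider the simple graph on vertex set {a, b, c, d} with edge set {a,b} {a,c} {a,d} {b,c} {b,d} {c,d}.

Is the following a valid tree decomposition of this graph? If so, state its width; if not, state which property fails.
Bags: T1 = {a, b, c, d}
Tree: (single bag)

Vertex coverage: the bags together contain {a, b, c, d}, the full vertex set. Edge coverage: each edge of G has both endpoints in at least one bag. Running intersection: for every vertex, the bags containing it form a connected subtree. All three properties hold, so this is a valid tree decomposition of width max|bag| − 1 = 3, and hence tw(G) ≤ 3.

Yes; width 3.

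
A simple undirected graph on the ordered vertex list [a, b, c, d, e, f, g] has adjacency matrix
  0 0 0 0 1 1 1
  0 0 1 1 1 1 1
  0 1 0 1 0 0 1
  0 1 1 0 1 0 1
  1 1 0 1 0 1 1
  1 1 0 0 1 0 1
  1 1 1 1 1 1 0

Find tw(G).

A width-3 tree decomposition is:
Bags: B1 = {b, d, e, g}  B2 = {b, e, f, g}  B3 = {b, c, d, g}  B4 = {a, e, f, g}
Tree: B1–B2, B1–B3, B2–B4
The largest bag has 4 vertices, giving width 3; this decomposition certifies tw(G) ≤ 3. Conversely, {a, e, f, g} is a clique of size 4, and the vertices of any clique must share a bag in every tree decomposition; so some bag has ≥ 4 vertices and tw(G) ≥ 3. Combining the bounds, tw(G) = 3.

3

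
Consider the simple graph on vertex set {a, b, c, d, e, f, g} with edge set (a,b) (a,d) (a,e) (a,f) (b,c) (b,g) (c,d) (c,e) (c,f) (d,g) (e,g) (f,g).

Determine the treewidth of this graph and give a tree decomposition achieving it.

Every bag has size at most 4, so the width is 4 − 1 = 3 and tw(G) ≤ 3. For the lower bound: the 4 vertex sets {a,b}, {d,g}, {c}, {e} are disjoint, each induces a connected subgraph, and every pair is joined by at least one edge of G. Contracting each set to a single vertex therefore yields K_{4} as a minor, and since treewidth is minor-monotone, tw(G) ≥ tw(K_{4}) = 3. Hence tw(G) = 3 exactly.

Treewidth 3.
One optimal decomposition is:
Bags: B1 = {a, b, c, g}  B2 = {a, c, d, g}  B3 = {a, c, e, g}  B4 = {a, c, f, g}
Tree: B1–B2, B2–B3, B3–B4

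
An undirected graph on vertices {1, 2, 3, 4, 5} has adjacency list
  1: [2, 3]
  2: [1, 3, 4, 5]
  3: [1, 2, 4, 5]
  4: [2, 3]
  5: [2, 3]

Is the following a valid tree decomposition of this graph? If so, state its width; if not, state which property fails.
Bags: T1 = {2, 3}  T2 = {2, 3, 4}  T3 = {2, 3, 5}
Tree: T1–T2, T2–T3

A tree decomposition must satisfy three properties: every vertex lies in some bag; for every edge, both endpoints lie together in some bag; and for every vertex, the bags containing it form a connected subtree. Here vertex 1 appears in no bag, so the decomposition is invalid.

No — vertex 1 appears in no bag.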